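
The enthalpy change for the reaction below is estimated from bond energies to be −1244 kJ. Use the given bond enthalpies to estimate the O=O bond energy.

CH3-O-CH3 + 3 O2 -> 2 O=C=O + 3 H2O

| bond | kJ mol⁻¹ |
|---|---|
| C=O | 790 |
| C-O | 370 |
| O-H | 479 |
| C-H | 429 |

Let D be the O=O bond energy.
Σ(broken) = 6×429 + 2×370 + 3×D = 3314 + 3D
Σ(formed) = 4×790 + 6×479 = 6034
ΔH = Σ(broken) − Σ(formed) = (3314 + 3D) − (6034) = −2720 + 3D
Setting this equal to −1244 kJ gives 3D = 1476, so D = 492 kJ/mol.

D(O=O) ≈ 492 kJ/mol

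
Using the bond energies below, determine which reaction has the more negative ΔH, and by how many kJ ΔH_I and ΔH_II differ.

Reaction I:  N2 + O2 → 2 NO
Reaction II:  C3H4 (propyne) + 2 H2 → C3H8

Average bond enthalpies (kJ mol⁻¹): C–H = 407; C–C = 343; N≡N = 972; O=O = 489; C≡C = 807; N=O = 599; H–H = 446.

Reaction II, by 535 kJ

Reaction I:
  Bonds broken (reactants):
    N≡N: 1 × 972 = 972
    O=O: 1 × 489 = 489
    Σ(broken) = 1461 kJ
  Bonds formed (products):
    N=O: 2 × 599 = 1198
    Σ(formed) = 1198 kJ
  ΔH_I = 1461 − 1198 = +263 kJ
Reaction II:
  Bonds broken (reactants):
    C≡C: 1 × 807 = 807
    C–C: 1 × 343 = 343
    C–H: 4 × 407 = 1628
    H–H: 2 × 446 = 892
    Σ(broken) = 3670 kJ
  Bonds formed (products):
    C–C: 2 × 343 = 686
    C–H: 8 × 407 = 3256
    Σ(formed) = 3942 kJ
  ΔH_II = 3670 − 3942 = −272 kJ
ΔH_I − ΔH_II = +535 kJ, so reaction II has the more negative ΔH; |ΔH_I − ΔH_II| = 535 kJ.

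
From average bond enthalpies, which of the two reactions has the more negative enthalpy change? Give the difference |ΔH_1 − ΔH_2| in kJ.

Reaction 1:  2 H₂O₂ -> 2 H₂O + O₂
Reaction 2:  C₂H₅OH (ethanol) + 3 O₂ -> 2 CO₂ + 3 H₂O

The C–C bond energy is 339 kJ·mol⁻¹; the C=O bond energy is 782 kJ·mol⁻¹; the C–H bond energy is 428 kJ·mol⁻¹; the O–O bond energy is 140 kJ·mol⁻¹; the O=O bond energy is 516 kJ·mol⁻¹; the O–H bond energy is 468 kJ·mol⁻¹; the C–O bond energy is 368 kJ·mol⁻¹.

Reaction 1:
  Bonds broken (reactants):
    O–H: 4 × 468 = 1872
    O–O: 2 × 140 = 280
    Σ(broken) = 2152 kJ
  Bonds formed (products):
    O–H: 4 × 468 = 1872
    O=O: 1 × 516 = 516
    Σ(formed) = 2388 kJ
  ΔH_1 = 2152 − 2388 = −236 kJ
Reaction 2:
  Bonds broken (reactants):
    C–C: 1 × 339 = 339
    C–H: 5 × 428 = 2140
    C–O: 1 × 368 = 368
    O–H: 1 × 468 = 468
    O=O: 3 × 516 = 1548
    Σ(broken) = 4863 kJ
  Bonds formed (products):
    C=O: 4 × 782 = 3128
    O–H: 6 × 468 = 2808
    Σ(formed) = 5936 kJ
  ΔH_2 = 4863 − 5936 = −1073 kJ
ΔH_1 − ΔH_2 = +837 kJ, so reaction 2 has the more negative ΔH; |ΔH_1 − ΔH_2| = 837 kJ.

Reaction 2, by 837 kJ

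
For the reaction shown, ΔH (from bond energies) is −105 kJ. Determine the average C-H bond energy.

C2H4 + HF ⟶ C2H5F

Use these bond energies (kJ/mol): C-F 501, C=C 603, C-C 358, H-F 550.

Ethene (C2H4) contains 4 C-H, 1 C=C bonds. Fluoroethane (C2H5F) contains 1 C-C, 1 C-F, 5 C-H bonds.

Let D be the C-H bond energy.
Σ(broken) = 4×D + 1×603 + 1×550 = 1153 + 4D
Σ(formed) = 1×358 + 1×501 + 5×D = 859 + 5D
ΔH = Σ(broken) − Σ(formed) = (1153 + 4D) − (859 + 5D) = +294 − D
Setting this equal to −105 kJ gives D = 399 kJ/mol.

D(C-H) ≈ 399 kJ/mol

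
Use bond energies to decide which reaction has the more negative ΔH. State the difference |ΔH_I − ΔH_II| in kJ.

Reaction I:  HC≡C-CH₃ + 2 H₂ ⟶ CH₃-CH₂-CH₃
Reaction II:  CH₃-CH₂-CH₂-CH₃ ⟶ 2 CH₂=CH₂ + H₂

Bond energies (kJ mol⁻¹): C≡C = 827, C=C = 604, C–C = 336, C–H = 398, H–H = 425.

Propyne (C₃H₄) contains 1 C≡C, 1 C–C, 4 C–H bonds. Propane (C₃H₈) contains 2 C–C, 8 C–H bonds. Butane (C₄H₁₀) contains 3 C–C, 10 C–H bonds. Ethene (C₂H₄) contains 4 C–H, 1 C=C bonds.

Reaction I, by 422 kJ

Reaction I:
  Bonds broken (reactants):
    C≡C: 1 × 827 = 827
    C–C: 1 × 336 = 336
    C–H: 4 × 398 = 1592
    H–H: 2 × 425 = 850
    Σ(broken) = 3605 kJ
  Bonds formed (products):
    C–C: 2 × 336 = 672
    C–H: 8 × 398 = 3184
    Σ(formed) = 3856 kJ
  ΔH_I = 3605 − 3856 = −251 kJ
Reaction II:
  Bonds broken (reactants):
    C–C: 3 × 336 = 1008
    C–H: 10 × 398 = 3980
    Σ(broken) = 4988 kJ
  Bonds formed (products):
    C–H: 8 × 398 = 3184
    C=C: 2 × 604 = 1208
    H–H: 1 × 425 = 425
    Σ(formed) = 4817 kJ
  ΔH_II = 4988 − 4817 = +171 kJ
ΔH_I − ΔH_II = −422 kJ, so reaction I has the more negative ΔH; |ΔH_I − ΔH_II| = 422 kJ.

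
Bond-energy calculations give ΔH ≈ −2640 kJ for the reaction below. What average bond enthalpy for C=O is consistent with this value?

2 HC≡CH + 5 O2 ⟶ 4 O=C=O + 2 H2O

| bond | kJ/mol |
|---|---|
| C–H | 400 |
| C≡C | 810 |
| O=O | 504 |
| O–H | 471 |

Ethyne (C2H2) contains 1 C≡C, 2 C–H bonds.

D(C=O) ≈ 812 kJ/mol

Let D be the C=O bond energy.
Σ(broken) = 2×810 + 4×400 + 5×504 = 5740
Σ(formed) = 8×D + 4×471 = 1884 + 8D
ΔH = Σ(broken) − Σ(formed) = (5740) − (1884 + 8D) = +3856 − 8D
Setting this equal to −2640 kJ gives 8D = 6496, so D = 812 kJ/mol.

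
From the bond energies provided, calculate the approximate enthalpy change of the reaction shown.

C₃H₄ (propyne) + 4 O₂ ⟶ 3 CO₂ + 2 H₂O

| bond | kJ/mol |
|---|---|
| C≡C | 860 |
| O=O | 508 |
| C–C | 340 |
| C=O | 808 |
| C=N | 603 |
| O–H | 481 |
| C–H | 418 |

ΔH ≈ −1868 kJ

Bonds broken (reactants):
  C≡C: 1 × 860 = 860
  C–C: 1 × 340 = 340
  C–H: 4 × 418 = 1672
  O=O: 4 × 508 = 2032
  Σ(broken) = 4904 kJ
Bonds formed (products):
  C=O: 6 × 808 = 4848
  O–H: 4 × 481 = 1924
  Σ(formed) = 6772 kJ
ΔH = Σ(broken) − Σ(formed) = 4904 − 6772 = −1868 kJ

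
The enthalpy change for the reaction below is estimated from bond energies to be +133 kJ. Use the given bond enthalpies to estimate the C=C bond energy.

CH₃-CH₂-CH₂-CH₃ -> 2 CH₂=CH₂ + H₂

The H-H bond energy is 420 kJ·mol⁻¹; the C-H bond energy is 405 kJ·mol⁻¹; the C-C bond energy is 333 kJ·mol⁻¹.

Let D be the C=C bond energy.
Σ(broken) = 3×333 + 10×405 = 5049
Σ(formed) = 8×405 + 2×D + 1×420 = 3660 + 2D
ΔH = Σ(broken) − Σ(formed) = (5049) − (3660 + 2D) = +1389 − 2D
Setting this equal to +133 kJ gives 2D = 1256, so D = 628 kJ/mol.

D(C=C) ≈ 628 kJ/mol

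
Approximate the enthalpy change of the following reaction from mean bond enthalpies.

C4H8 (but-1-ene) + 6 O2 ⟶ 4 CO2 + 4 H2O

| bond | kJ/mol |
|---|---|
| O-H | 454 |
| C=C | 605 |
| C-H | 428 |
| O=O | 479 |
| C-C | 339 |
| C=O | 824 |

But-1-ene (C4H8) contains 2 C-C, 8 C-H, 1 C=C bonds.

ΔH ≈ −2643 kJ

Bonds broken (reactants):
  C-C: 2 × 339 = 678
  C-H: 8 × 428 = 3424
  C=C: 1 × 605 = 605
  O=O: 6 × 479 = 2874
  Σ(broken) = 7581 kJ
Bonds formed (products):
  C=O: 8 × 824 = 6592
  O-H: 8 × 454 = 3632
  Σ(formed) = 10224 kJ
ΔH = Σ(broken) − Σ(formed) = 7581 − 10224 = −2643 kJ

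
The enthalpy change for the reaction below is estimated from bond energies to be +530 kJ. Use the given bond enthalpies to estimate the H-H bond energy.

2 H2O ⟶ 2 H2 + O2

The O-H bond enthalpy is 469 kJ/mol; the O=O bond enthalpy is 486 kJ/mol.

Let D be the H-H bond energy.
Σ(broken) = 4×469 = 1876
Σ(formed) = 2×D + 1×486 = 486 + 2D
ΔH = Σ(broken) − Σ(formed) = (1876) − (486 + 2D) = +1390 − 2D
Setting this equal to +530 kJ gives 2D = 860, so D = 430 kJ/mol.

D(H-H) ≈ 430 kJ/mol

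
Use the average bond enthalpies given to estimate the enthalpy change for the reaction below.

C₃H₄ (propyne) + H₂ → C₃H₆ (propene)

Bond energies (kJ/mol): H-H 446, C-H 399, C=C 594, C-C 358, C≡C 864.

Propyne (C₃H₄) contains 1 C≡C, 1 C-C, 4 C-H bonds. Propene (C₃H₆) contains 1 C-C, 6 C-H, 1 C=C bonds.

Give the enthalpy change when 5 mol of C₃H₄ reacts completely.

Bonds broken (reactants):
  C≡C: 1 × 864 = 864
  C-C: 1 × 358 = 358
  C-H: 4 × 399 = 1596
  H-H: 1 × 446 = 446
  Σ(broken) = 3264 kJ
Bonds formed (products):
  C-C: 1 × 358 = 358
  C-H: 6 × 399 = 2394
  C=C: 1 × 594 = 594
  Σ(formed) = 3346 kJ
ΔH = Σ(broken) − Σ(formed) = 3264 − 3346 = −82 kJ
For 5× the reaction as written: 5 × (−82) = −410 kJ

ΔH = −410 kJ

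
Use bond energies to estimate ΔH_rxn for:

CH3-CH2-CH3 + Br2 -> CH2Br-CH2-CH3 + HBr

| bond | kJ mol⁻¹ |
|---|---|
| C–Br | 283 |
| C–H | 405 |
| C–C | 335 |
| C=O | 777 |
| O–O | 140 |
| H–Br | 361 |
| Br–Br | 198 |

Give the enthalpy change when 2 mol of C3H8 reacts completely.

ΔH = −82 kJ

Bonds broken (reactants):
  Br–Br: 1 × 198 = 198
  C–C: 2 × 335 = 670
  C–H: 8 × 405 = 3240
  Σ(broken) = 4108 kJ
Bonds formed (products):
  C–Br: 1 × 283 = 283
  C–C: 2 × 335 = 670
  C–H: 7 × 405 = 2835
  H–Br: 1 × 361 = 361
  Σ(formed) = 4149 kJ
ΔH = Σ(broken) − Σ(formed) = 4108 − 4149 = −41 kJ
For 2× the reaction as written: 2 × (−41) = −82 kJ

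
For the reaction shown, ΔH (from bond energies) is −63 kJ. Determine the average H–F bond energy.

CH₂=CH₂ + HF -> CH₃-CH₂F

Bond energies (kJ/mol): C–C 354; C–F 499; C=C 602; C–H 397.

Let D be the H–F bond energy.
Σ(broken) = 4×397 + 1×602 + 1×D = 2190 + D
Σ(formed) = 1×354 + 1×499 + 5×397 = 2838
ΔH = Σ(broken) − Σ(formed) = (2190 + D) − (2838) = −648 + D
Setting this equal to −63 kJ gives D = 585 kJ/mol.

D(H–F) ≈ 585 kJ/mol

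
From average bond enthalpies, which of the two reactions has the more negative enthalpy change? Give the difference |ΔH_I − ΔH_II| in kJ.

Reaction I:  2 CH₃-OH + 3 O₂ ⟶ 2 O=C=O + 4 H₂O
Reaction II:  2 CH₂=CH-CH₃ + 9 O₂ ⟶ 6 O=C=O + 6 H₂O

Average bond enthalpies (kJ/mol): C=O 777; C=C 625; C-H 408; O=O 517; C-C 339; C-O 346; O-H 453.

Reaction II, by 2148 kJ

Reaction I:
  Bonds broken (reactants):
    C-H: 6 × 408 = 2448
    C-O: 2 × 346 = 692
    O-H: 2 × 453 = 906
    O=O: 3 × 517 = 1551
    Σ(broken) = 5597 kJ
  Bonds formed (products):
    C=O: 4 × 777 = 3108
    O-H: 8 × 453 = 3624
    Σ(formed) = 6732 kJ
  ΔH_I = 5597 − 6732 = −1135 kJ
Reaction II:
  Bonds broken (reactants):
    C-C: 2 × 339 = 678
    C-H: 12 × 408 = 4896
    C=C: 2 × 625 = 1250
    O=O: 9 × 517 = 4653
    Σ(broken) = 11477 kJ
  Bonds formed (products):
    C=O: 12 × 777 = 9324
    O-H: 12 × 453 = 5436
    Σ(formed) = 14760 kJ
  ΔH_II = 11477 − 14760 = −3283 kJ
ΔH_I − ΔH_II = +2148 kJ, so reaction II has the more negative ΔH; |ΔH_I − ΔH_II| = 2148 kJ.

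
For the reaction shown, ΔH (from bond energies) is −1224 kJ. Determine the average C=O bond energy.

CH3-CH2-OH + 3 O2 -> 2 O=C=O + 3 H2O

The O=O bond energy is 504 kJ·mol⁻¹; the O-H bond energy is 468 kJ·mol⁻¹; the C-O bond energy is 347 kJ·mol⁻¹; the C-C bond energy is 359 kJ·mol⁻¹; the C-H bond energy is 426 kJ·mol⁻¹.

D(C=O) ≈ 808 kJ/mol

Let D be the C=O bond energy.
Σ(broken) = 1×359 + 5×426 + 1×347 + 1×468 + 3×504 = 4816
Σ(formed) = 4×D + 6×468 = 2808 + 4D
ΔH = Σ(broken) − Σ(formed) = (4816) − (2808 + 4D) = +2008 − 4D
Setting this equal to −1224 kJ gives 4D = 3232, so D = 808 kJ/mol.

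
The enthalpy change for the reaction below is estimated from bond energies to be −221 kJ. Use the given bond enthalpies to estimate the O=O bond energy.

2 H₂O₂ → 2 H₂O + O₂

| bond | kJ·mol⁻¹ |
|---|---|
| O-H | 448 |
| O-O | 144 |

D(O=O) ≈ 509 kJ/mol

Let D be the O=O bond energy.
Σ(broken) = 4×448 + 2×144 = 2080
Σ(formed) = 4×448 + 1×D = 1792 + D
ΔH = Σ(broken) − Σ(formed) = (2080) − (1792 + D) = +288 − D
Setting this equal to −221 kJ gives D = 509 kJ/mol.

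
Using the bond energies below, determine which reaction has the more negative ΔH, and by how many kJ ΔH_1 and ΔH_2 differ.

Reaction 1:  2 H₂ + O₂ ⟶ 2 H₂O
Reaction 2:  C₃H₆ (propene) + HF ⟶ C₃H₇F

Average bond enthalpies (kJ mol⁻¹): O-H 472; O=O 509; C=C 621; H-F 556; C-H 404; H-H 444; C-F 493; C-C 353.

Reaction 1, by 418 kJ

Reaction 1:
  Bonds broken (reactants):
    H-H: 2 × 444 = 888
    O=O: 1 × 509 = 509
    Σ(broken) = 1397 kJ
  Bonds formed (products):
    O-H: 4 × 472 = 1888
    Σ(formed) = 1888 kJ
  ΔH_1 = 1397 − 1888 = −491 kJ
Reaction 2:
  Bonds broken (reactants):
    C-C: 1 × 353 = 353
    C-H: 6 × 404 = 2424
    C=C: 1 × 621 = 621
    H-F: 1 × 556 = 556
    Σ(broken) = 3954 kJ
  Bonds formed (products):
    C-C: 2 × 353 = 706
    C-F: 1 × 493 = 493
    C-H: 7 × 404 = 2828
    Σ(formed) = 4027 kJ
  ΔH_2 = 3954 − 4027 = −73 kJ
ΔH_1 − ΔH_2 = −418 kJ, so reaction 1 has the more negative ΔH; |ΔH_1 − ΔH_2| = 418 kJ.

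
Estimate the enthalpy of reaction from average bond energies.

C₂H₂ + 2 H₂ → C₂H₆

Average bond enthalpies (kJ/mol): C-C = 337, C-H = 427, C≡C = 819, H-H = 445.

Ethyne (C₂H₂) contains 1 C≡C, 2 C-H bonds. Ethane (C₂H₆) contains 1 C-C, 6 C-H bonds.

ΔH ≈ −336 kJ

Bonds broken (reactants):
  C≡C: 1 × 819 = 819
  C-H: 2 × 427 = 854
  H-H: 2 × 445 = 890
  Σ(broken) = 2563 kJ
Bonds formed (products):
  C-C: 1 × 337 = 337
  C-H: 6 × 427 = 2562
  Σ(formed) = 2899 kJ
ΔH = Σ(broken) − Σ(formed) = 2563 − 2899 = −336 kJ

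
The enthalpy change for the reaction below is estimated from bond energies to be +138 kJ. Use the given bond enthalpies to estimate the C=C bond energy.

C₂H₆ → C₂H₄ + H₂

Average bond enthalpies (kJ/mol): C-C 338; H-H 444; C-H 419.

Let D be the C=C bond energy.
Σ(broken) = 1×338 + 6×419 = 2852
Σ(formed) = 4×419 + 1×D + 1×444 = 2120 + D
ΔH = Σ(broken) − Σ(formed) = (2852) − (2120 + D) = +732 − D
Setting this equal to +138 kJ gives D = 594 kJ/mol.

D(C=C) ≈ 594 kJ/mol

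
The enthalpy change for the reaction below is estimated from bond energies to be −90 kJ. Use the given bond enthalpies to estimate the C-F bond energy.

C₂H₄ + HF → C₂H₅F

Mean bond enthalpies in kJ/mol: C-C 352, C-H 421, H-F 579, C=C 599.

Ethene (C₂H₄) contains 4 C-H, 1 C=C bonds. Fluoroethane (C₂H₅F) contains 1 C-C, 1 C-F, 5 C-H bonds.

D(C-F) ≈ 495 kJ/mol

Let D be the C-F bond energy.
Σ(broken) = 4×421 + 1×599 + 1×579 = 2862
Σ(formed) = 1×352 + 1×D + 5×421 = 2457 + D
ΔH = Σ(broken) − Σ(formed) = (2862) − (2457 + D) = +405 − D
Setting this equal to −90 kJ gives D = 495 kJ/mol.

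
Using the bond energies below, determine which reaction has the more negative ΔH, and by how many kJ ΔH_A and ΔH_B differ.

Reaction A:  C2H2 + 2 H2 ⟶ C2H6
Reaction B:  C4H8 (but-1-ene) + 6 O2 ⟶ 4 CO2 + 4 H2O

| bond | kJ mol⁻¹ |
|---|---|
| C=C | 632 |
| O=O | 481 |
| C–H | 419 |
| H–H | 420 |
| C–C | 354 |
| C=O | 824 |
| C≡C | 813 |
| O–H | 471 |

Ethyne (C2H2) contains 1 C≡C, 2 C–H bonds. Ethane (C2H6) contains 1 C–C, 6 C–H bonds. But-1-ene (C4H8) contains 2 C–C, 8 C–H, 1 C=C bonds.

Reaction A:
  Bonds broken (reactants):
    C≡C: 1 × 813 = 813
    C–H: 2 × 419 = 838
    H–H: 2 × 420 = 840
    Σ(broken) = 2491 kJ
  Bonds formed (products):
    C–C: 1 × 354 = 354
    C–H: 6 × 419 = 2514
    Σ(formed) = 2868 kJ
  ΔH_A = 2491 − 2868 = −377 kJ
Reaction B:
  Bonds broken (reactants):
    C–C: 2 × 354 = 708
    C–H: 8 × 419 = 3352
    C=C: 1 × 632 = 632
    O=O: 6 × 481 = 2886
    Σ(broken) = 7578 kJ
  Bonds formed (products):
    C=O: 8 × 824 = 6592
    O–H: 8 × 471 = 3768
    Σ(formed) = 10360 kJ
  ΔH_B = 7578 − 10360 = −2782 kJ
ΔH_A − ΔH_B = +2405 kJ, so reaction B has the more negative ΔH; |ΔH_A − ΔH_B| = 2405 kJ.

Reaction B, by 2405 kJ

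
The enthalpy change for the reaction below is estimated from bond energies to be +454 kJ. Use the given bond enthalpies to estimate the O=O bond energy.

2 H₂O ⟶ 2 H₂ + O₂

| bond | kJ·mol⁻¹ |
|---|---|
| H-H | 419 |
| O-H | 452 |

Let D be the O=O bond energy.
Σ(broken) = 4×452 = 1808
Σ(formed) = 2×419 + 1×D = 838 + D
ΔH = Σ(broken) − Σ(formed) = (1808) − (838 + D) = +970 − D
Setting this equal to +454 kJ gives D = 516 kJ/mol.

D(O=O) ≈ 516 kJ/mol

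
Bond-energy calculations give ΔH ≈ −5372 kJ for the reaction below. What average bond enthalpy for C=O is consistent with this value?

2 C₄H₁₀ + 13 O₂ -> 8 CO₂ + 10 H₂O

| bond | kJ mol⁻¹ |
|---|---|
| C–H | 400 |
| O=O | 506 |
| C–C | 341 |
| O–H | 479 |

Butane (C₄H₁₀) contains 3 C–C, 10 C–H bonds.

D(C=O) ≈ 776 kJ/mol

Let D be the C=O bond energy.
Σ(broken) = 6×341 + 20×400 + 13×506 = 16624
Σ(formed) = 16×D + 20×479 = 9580 + 16D
ΔH = Σ(broken) − Σ(formed) = (16624) − (9580 + 16D) = +7044 − 16D
Setting this equal to −5372 kJ gives 16D = 12416, so D = 776 kJ/mol.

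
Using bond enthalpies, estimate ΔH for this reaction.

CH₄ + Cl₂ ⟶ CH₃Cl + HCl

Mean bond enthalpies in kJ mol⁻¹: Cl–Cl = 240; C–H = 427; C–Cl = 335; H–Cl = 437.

ΔH ≈ −105 kJ

Bonds broken (reactants):
  C–H: 4 × 427 = 1708
  Cl–Cl: 1 × 240 = 240
  Σ(broken) = 1948 kJ
Bonds formed (products):
  C–Cl: 1 × 335 = 335
  C–H: 3 × 427 = 1281
  H–Cl: 1 × 437 = 437
  Σ(formed) = 2053 kJ
ΔH = Σ(broken) − Σ(formed) = 1948 − 2053 = −105 kJ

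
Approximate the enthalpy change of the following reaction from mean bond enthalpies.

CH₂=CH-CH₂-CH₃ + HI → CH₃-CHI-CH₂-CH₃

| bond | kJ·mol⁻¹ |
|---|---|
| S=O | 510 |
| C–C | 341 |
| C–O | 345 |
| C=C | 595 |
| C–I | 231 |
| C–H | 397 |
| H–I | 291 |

Bonds broken (reactants):
  C–C: 2 × 341 = 682
  C–H: 8 × 397 = 3176
  C=C: 1 × 595 = 595
  H–I: 1 × 291 = 291
  Σ(broken) = 4744 kJ
Bonds formed (products):
  C–C: 3 × 341 = 1023
  C–H: 9 × 397 = 3573
  C–I: 1 × 231 = 231
  Σ(formed) = 4827 kJ
ΔH = Σ(broken) − Σ(formed) = 4744 − 4827 = −83 kJ

ΔH ≈ −83 kJ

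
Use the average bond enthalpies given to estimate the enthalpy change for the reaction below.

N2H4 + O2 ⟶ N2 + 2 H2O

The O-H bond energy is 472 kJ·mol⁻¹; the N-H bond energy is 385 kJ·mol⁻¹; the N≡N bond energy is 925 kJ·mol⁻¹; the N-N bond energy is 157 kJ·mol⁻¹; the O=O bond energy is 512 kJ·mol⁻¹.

Bonds broken (reactants):
  N-H: 4 × 385 = 1540
  N-N: 1 × 157 = 157
  O=O: 1 × 512 = 512
  Σ(broken) = 2209 kJ
Bonds formed (products):
  N≡N: 1 × 925 = 925
  O-H: 4 × 472 = 1888
  Σ(formed) = 2813 kJ
ΔH = Σ(broken) − Σ(formed) = 2209 − 2813 = −604 kJ

ΔH ≈ −604 kJ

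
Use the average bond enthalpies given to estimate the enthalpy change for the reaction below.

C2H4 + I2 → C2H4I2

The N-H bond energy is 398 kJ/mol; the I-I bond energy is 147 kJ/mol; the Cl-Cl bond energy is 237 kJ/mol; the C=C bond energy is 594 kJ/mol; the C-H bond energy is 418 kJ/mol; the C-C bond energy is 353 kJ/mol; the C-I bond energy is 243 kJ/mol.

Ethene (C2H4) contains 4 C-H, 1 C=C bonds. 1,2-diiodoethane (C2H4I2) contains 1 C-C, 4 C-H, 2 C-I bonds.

Bonds broken (reactants):
  C-H: 4 × 418 = 1672
  C=C: 1 × 594 = 594
  I-I: 1 × 147 = 147
  Σ(broken) = 2413 kJ
Bonds formed (products):
  C-C: 1 × 353 = 353
  C-H: 4 × 418 = 1672
  C-I: 2 × 243 = 486
  Σ(formed) = 2511 kJ
ΔH = Σ(broken) − Σ(formed) = 2413 − 2511 = −98 kJ

ΔH ≈ −98 kJ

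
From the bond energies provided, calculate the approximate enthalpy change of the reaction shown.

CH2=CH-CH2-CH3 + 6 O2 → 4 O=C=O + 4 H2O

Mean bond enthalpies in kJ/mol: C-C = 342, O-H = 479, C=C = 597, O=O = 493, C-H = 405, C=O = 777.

ΔH ≈ −2569 kJ

Bonds broken (reactants):
  C-C: 2 × 342 = 684
  C-H: 8 × 405 = 3240
  C=C: 1 × 597 = 597
  O=O: 6 × 493 = 2958
  Σ(broken) = 7479 kJ
Bonds formed (products):
  C=O: 8 × 777 = 6216
  O-H: 8 × 479 = 3832
  Σ(formed) = 10048 kJ
ΔH = Σ(broken) − Σ(formed) = 7479 − 10048 = −2569 kJ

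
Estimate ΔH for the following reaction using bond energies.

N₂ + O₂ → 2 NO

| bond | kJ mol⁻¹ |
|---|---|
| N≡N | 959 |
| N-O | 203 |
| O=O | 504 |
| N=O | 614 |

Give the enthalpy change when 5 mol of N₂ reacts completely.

ΔH = +1175 kJ

Bonds broken (reactants):
  N≡N: 1 × 959 = 959
  O=O: 1 × 504 = 504
  Σ(broken) = 1463 kJ
Bonds formed (products):
  N=O: 2 × 614 = 1228
  Σ(formed) = 1228 kJ
ΔH = Σ(broken) − Σ(formed) = 1463 − 1228 = +235 kJ
For 5× the reaction as written: 5 × (+235) = +1175 kJ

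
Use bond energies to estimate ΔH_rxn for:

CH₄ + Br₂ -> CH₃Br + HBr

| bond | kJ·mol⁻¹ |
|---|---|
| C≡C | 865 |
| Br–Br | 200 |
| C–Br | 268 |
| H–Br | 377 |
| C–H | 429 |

Bonds broken (reactants):
  Br–Br: 1 × 200 = 200
  C–H: 4 × 429 = 1716
  Σ(broken) = 1916 kJ
Bonds formed (products):
  C–Br: 1 × 268 = 268
  C–H: 3 × 429 = 1287
  H–Br: 1 × 377 = 377
  Σ(formed) = 1932 kJ
ΔH = Σ(broken) − Σ(formed) = 1916 − 1932 = −16 kJ

ΔH ≈ −16 kJ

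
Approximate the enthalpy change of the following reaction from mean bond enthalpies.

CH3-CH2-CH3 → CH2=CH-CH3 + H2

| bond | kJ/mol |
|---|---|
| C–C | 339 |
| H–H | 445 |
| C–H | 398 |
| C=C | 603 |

ΔH ≈ +87 kJ

Bonds broken (reactants):
  C–C: 2 × 339 = 678
  C–H: 8 × 398 = 3184
  Σ(broken) = 3862 kJ
Bonds formed (products):
  C–C: 1 × 339 = 339
  C–H: 6 × 398 = 2388
  C=C: 1 × 603 = 603
  H–H: 1 × 445 = 445
  Σ(formed) = 3775 kJ
ΔH = Σ(broken) − Σ(formed) = 3862 − 3775 = +87 kJ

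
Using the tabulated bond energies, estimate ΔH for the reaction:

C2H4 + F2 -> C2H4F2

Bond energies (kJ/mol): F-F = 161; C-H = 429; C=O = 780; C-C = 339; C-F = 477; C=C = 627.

ΔH ≈ −505 kJ

Bonds broken (reactants):
  C-H: 4 × 429 = 1716
  C=C: 1 × 627 = 627
  F-F: 1 × 161 = 161
  Σ(broken) = 2504 kJ
Bonds formed (products):
  C-C: 1 × 339 = 339
  C-F: 2 × 477 = 954
  C-H: 4 × 429 = 1716
  Σ(formed) = 3009 kJ
ΔH = Σ(broken) − Σ(formed) = 2504 − 3009 = −505 kJ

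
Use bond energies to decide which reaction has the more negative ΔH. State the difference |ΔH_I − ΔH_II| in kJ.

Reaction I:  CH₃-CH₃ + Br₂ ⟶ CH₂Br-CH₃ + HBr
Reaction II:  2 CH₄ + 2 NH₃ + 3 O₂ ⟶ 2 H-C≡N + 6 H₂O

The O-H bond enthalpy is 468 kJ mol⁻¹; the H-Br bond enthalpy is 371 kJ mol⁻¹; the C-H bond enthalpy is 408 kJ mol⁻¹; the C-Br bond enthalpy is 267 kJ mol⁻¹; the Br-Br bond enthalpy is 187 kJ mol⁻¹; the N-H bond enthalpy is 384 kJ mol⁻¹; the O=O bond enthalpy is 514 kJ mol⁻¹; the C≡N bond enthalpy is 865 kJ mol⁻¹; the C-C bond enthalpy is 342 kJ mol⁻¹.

Reaction I:
  Bonds broken (reactants):
    Br-Br: 1 × 187 = 187
    C-C: 1 × 342 = 342
    C-H: 6 × 408 = 2448
    Σ(broken) = 2977 kJ
  Bonds formed (products):
    C-Br: 1 × 267 = 267
    C-C: 1 × 342 = 342
    C-H: 5 × 408 = 2040
    H-Br: 1 × 371 = 371
    Σ(formed) = 3020 kJ
  ΔH_I = 2977 − 3020 = −43 kJ
Reaction II:
  Bonds broken (reactants):
    C-H: 8 × 408 = 3264
    N-H: 6 × 384 = 2304
    O=O: 3 × 514 = 1542
    Σ(broken) = 7110 kJ
  Bonds formed (products):
    C≡N: 2 × 865 = 1730
    C-H: 2 × 408 = 816
    O-H: 12 × 468 = 5616
    Σ(formed) = 8162 kJ
  ΔH_II = 7110 − 8162 = −1052 kJ
ΔH_I − ΔH_II = +1009 kJ, so reaction II has the more negative ΔH; |ΔH_I − ΔH_II| = 1009 kJ.

Reaction II, by 1009 kJ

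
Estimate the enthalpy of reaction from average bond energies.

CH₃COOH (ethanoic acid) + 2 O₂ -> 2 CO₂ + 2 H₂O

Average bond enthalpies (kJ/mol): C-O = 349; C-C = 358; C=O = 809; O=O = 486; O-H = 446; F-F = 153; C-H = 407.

ΔH ≈ −865 kJ

Bonds broken (reactants):
  C-C: 1 × 358 = 358
  C-H: 3 × 407 = 1221
  C-O: 1 × 349 = 349
  C=O: 1 × 809 = 809
  O-H: 1 × 446 = 446
  O=O: 2 × 486 = 972
  Σ(broken) = 4155 kJ
Bonds formed (products):
  C=O: 4 × 809 = 3236
  O-H: 4 × 446 = 1784
  Σ(formed) = 5020 kJ
ΔH = Σ(broken) − Σ(formed) = 4155 − 5020 = −865 kJ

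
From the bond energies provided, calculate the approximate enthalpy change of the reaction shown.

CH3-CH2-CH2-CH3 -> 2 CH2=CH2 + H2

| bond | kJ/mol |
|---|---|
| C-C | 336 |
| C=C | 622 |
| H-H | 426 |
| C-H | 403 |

Bonds broken (reactants):
  C-C: 3 × 336 = 1008
  C-H: 10 × 403 = 4030
  Σ(broken) = 5038 kJ
Bonds formed (products):
  C-H: 8 × 403 = 3224
  C=C: 2 × 622 = 1244
  H-H: 1 × 426 = 426
  Σ(formed) = 4894 kJ
ΔH = Σ(broken) − Σ(formed) = 5038 − 4894 = +144 kJ

ΔH ≈ +144 kJ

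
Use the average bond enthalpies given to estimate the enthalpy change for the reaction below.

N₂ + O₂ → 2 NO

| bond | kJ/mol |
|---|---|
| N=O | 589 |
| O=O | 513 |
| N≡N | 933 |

ΔH ≈ +268 kJ

Bonds broken (reactants):
  N≡N: 1 × 933 = 933
  O=O: 1 × 513 = 513
  Σ(broken) = 1446 kJ
Bonds formed (products):
  N=O: 2 × 589 = 1178
  Σ(formed) = 1178 kJ
ΔH = Σ(broken) − Σ(formed) = 1446 − 1178 = +268 kJ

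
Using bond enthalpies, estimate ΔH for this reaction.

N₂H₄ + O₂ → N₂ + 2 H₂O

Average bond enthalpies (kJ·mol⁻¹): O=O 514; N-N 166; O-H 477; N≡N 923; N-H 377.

ΔH ≈ −643 kJ

Bonds broken (reactants):
  N-H: 4 × 377 = 1508
  N-N: 1 × 166 = 166
  O=O: 1 × 514 = 514
  Σ(broken) = 2188 kJ
Bonds formed (products):
  N≡N: 1 × 923 = 923
  O-H: 4 × 477 = 1908
  Σ(formed) = 2831 kJ
ΔH = Σ(broken) − Σ(formed) = 2188 − 2831 = −643 kJ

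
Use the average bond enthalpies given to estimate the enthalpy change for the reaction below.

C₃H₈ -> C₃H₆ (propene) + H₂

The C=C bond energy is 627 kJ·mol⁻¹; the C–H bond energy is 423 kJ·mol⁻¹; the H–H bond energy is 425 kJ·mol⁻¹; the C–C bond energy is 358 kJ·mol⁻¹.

Bonds broken (reactants):
  C–C: 2 × 358 = 716
  C–H: 8 × 423 = 3384
  Σ(broken) = 4100 kJ
Bonds formed (products):
  C–C: 1 × 358 = 358
  C–H: 6 × 423 = 2538
  C=C: 1 × 627 = 627
  H–H: 1 × 425 = 425
  Σ(formed) = 3948 kJ
ΔH = Σ(broken) − Σ(formed) = 4100 − 3948 = +152 kJ

ΔH ≈ +152 kJ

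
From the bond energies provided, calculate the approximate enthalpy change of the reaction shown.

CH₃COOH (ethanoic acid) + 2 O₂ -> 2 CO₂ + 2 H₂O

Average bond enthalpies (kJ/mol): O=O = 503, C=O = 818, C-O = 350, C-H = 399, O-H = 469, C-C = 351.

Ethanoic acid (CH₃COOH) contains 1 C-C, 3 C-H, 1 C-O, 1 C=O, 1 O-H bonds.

Bonds broken (reactants):
  C-C: 1 × 351 = 351
  C-H: 3 × 399 = 1197
  C-O: 1 × 350 = 350
  C=O: 1 × 818 = 818
  O-H: 1 × 469 = 469
  O=O: 2 × 503 = 1006
  Σ(broken) = 4191 kJ
Bonds formed (products):
  C=O: 4 × 818 = 3272
  O-H: 4 × 469 = 1876
  Σ(formed) = 5148 kJ
ΔH = Σ(broken) − Σ(formed) = 4191 − 5148 = −957 kJ

ΔH ≈ −957 kJ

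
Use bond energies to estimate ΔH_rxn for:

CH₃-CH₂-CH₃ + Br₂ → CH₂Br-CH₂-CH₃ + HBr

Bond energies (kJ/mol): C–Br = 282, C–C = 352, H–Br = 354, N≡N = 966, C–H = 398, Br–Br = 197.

ΔH ≈ −41 kJ

Bonds broken (reactants):
  Br–Br: 1 × 197 = 197
  C–C: 2 × 352 = 704
  C–H: 8 × 398 = 3184
  Σ(broken) = 4085 kJ
Bonds formed (products):
  C–Br: 1 × 282 = 282
  C–C: 2 × 352 = 704
  C–H: 7 × 398 = 2786
  H–Br: 1 × 354 = 354
  Σ(formed) = 4126 kJ
ΔH = Σ(broken) − Σ(formed) = 4085 − 4126 = −41 kJ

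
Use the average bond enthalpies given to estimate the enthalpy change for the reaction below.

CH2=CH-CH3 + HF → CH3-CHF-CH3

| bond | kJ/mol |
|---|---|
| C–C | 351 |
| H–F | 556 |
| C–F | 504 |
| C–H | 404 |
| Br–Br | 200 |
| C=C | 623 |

Bonds broken (reactants):
  C–C: 1 × 351 = 351
  C–H: 6 × 404 = 2424
  C=C: 1 × 623 = 623
  H–F: 1 × 556 = 556
  Σ(broken) = 3954 kJ
Bonds formed (products):
  C–C: 2 × 351 = 702
  C–F: 1 × 504 = 504
  C–H: 7 × 404 = 2828
  Σ(formed) = 4034 kJ
ΔH = Σ(broken) − Σ(formed) = 3954 − 4034 = −80 kJ

ΔH ≈ −80 kJ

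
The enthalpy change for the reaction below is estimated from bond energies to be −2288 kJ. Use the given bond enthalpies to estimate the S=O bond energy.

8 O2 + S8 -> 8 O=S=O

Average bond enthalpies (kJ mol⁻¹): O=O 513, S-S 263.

D(S=O) ≈ 531 kJ/mol

Let D be the S=O bond energy.
Σ(broken) = 8×513 + 8×263 = 6208
Σ(formed) = 16×D = 16D
ΔH = Σ(broken) − Σ(formed) = (6208) − (16D) = +6208 − 16D
Setting this equal to −2288 kJ gives 16D = 8496, so D = 531 kJ/mol.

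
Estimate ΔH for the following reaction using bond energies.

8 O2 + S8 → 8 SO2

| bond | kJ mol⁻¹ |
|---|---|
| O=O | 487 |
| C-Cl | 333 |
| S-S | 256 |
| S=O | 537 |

Bonds broken (reactants):
  O=O: 8 × 487 = 3896
  S-S: 8 × 256 = 2048
  Σ(broken) = 5944 kJ
Bonds formed (products):
  S=O: 16 × 537 = 8592
  Σ(formed) = 8592 kJ
ΔH = Σ(broken) − Σ(formed) = 5944 − 8592 = −2648 kJ

ΔH ≈ −2648 kJ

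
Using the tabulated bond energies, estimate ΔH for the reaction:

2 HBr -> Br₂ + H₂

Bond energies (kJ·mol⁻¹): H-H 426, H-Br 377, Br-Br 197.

Bonds broken (reactants):
  H-Br: 2 × 377 = 754
  Σ(broken) = 754 kJ
Bonds formed (products):
  Br-Br: 1 × 197 = 197
  H-H: 1 × 426 = 426
  Σ(formed) = 623 kJ
ΔH = Σ(broken) − Σ(formed) = 754 − 623 = +131 kJ

ΔH ≈ +131 kJ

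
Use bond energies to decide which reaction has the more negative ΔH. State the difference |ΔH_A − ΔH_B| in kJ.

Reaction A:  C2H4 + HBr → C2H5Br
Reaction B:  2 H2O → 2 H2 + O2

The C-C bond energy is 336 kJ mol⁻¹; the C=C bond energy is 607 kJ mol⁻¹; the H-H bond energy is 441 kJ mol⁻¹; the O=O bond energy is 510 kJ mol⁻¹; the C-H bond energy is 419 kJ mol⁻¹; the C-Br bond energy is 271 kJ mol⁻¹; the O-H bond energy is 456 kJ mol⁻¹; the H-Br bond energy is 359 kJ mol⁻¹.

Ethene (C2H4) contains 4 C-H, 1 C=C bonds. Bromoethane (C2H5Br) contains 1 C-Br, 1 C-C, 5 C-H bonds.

Reaction A, by 492 kJ

Reaction A:
  Bonds broken (reactants):
    C-H: 4 × 419 = 1676
    C=C: 1 × 607 = 607
    H-Br: 1 × 359 = 359
    Σ(broken) = 2642 kJ
  Bonds formed (products):
    C-Br: 1 × 271 = 271
    C-C: 1 × 336 = 336
    C-H: 5 × 419 = 2095
    Σ(formed) = 2702 kJ
  ΔH_A = 2642 − 2702 = −60 kJ
Reaction B:
  Bonds broken (reactants):
    O-H: 4 × 456 = 1824
    Σ(broken) = 1824 kJ
  Bonds formed (products):
    H-H: 2 × 441 = 882
    O=O: 1 × 510 = 510
    Σ(formed) = 1392 kJ
  ΔH_B = 1824 − 1392 = +432 kJ
ΔH_A − ΔH_B = −492 kJ, so reaction A has the more negative ΔH; |ΔH_A − ΔH_B| = 492 kJ.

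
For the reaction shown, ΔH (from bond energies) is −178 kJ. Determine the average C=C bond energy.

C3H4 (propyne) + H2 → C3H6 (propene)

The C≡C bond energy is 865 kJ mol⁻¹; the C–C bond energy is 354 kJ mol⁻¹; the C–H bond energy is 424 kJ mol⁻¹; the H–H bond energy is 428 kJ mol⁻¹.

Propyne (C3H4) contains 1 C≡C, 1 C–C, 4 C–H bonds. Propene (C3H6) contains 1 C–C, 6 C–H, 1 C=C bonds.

D(C=C) ≈ 623 kJ/mol

Let D be the C=C bond energy.
Σ(broken) = 1×865 + 1×354 + 4×424 + 1×428 = 3343
Σ(formed) = 1×354 + 6×424 + 1×D = 2898 + D
ΔH = Σ(broken) − Σ(formed) = (3343) − (2898 + D) = +445 − D
Setting this equal to −178 kJ gives D = 623 kJ/mol.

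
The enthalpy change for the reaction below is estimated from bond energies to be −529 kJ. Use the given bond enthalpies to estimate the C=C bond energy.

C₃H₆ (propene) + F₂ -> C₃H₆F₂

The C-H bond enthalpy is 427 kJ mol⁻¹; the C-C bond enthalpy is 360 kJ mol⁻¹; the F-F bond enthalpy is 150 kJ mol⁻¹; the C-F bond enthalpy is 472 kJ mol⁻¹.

D(C=C) ≈ 625 kJ/mol

Let D be the C=C bond energy.
Σ(broken) = 1×360 + 6×427 + 1×D + 1×150 = 3072 + D
Σ(formed) = 2×360 + 2×472 + 6×427 = 4226
ΔH = Σ(broken) − Σ(formed) = (3072 + D) − (4226) = −1154 + D
Setting this equal to −529 kJ gives D = 625 kJ/mol.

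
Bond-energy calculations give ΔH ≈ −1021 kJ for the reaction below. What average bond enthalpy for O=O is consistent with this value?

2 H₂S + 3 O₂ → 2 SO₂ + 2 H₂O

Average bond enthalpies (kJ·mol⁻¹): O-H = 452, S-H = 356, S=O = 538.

D(O=O) ≈ 505 kJ/mol

Let D be the O=O bond energy.
Σ(broken) = 3×D + 4×356 = 1424 + 3D
Σ(formed) = 4×452 + 4×538 = 3960
ΔH = Σ(broken) − Σ(formed) = (1424 + 3D) − (3960) = −2536 + 3D
Setting this equal to −1021 kJ gives 3D = 1515, so D = 505 kJ/mol.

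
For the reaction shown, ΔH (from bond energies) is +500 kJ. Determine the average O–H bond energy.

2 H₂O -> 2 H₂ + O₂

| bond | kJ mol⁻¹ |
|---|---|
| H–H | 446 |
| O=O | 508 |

Let D be the O–H bond energy.
Σ(broken) = 4×D = 4D
Σ(formed) = 2×446 + 1×508 = 1400
ΔH = Σ(broken) − Σ(formed) = (4D) − (1400) = −1400 + 4D
Setting this equal to +500 kJ gives 4D = 1900, so D = 475 kJ/mol.

D(O–H) ≈ 475 kJ/mol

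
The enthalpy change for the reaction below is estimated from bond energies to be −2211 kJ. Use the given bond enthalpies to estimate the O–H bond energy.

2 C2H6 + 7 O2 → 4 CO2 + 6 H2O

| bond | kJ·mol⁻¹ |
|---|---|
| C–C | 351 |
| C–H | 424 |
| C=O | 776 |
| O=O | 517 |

Let D be the O–H bond energy.
Σ(broken) = 2×351 + 12×424 + 7×517 = 9409
Σ(formed) = 8×776 + 12×D = 6208 + 12D
ΔH = Σ(broken) − Σ(formed) = (9409) − (6208 + 12D) = +3201 − 12D
Setting this equal to −2211 kJ gives 12D = 5412, so D = 451 kJ/mol.

D(O–H) ≈ 451 kJ/mol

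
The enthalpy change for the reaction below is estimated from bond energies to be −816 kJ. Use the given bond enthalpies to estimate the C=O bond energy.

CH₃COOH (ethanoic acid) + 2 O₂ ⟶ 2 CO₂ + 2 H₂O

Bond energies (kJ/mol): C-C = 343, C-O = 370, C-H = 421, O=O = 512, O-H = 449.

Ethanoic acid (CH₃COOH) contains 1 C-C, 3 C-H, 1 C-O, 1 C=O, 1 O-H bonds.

D(C=O) ≈ 823 kJ/mol

Let D be the C=O bond energy.
Σ(broken) = 1×343 + 3×421 + 1×370 + 1×D + 1×449 + 2×512 = 3449 + D
Σ(formed) = 4×D + 4×449 = 1796 + 4D
ΔH = Σ(broken) − Σ(formed) = (3449 + D) − (1796 + 4D) = +1653 − 3D
Setting this equal to −816 kJ gives 3D = 2469, so D = 823 kJ/mol.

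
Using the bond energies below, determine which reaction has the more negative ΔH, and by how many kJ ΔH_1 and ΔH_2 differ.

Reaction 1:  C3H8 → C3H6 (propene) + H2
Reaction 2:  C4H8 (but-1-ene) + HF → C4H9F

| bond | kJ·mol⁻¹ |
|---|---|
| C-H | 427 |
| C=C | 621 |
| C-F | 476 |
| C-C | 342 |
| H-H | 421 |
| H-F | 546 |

Reaction 2, by 232 kJ

Reaction 1:
  Bonds broken (reactants):
    C-C: 2 × 342 = 684
    C-H: 8 × 427 = 3416
    Σ(broken) = 4100 kJ
  Bonds formed (products):
    C-C: 1 × 342 = 342
    C-H: 6 × 427 = 2562
    C=C: 1 × 621 = 621
    H-H: 1 × 421 = 421
    Σ(formed) = 3946 kJ
  ΔH_1 = 4100 − 3946 = +154 kJ
Reaction 2:
  Bonds broken (reactants):
    C-C: 2 × 342 = 684
    C-H: 8 × 427 = 3416
    C=C: 1 × 621 = 621
    H-F: 1 × 546 = 546
    Σ(broken) = 5267 kJ
  Bonds formed (products):
    C-C: 3 × 342 = 1026
    C-F: 1 × 476 = 476
    C-H: 9 × 427 = 3843
    Σ(formed) = 5345 kJ
  ΔH_2 = 5267 − 5345 = −78 kJ
ΔH_1 − ΔH_2 = +232 kJ, so reaction 2 has the more negative ΔH; |ΔH_1 − ΔH_2| = 232 kJ.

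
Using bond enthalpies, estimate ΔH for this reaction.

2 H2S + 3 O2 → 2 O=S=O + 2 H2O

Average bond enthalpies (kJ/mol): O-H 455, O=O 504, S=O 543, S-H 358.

ΔH ≈ −1048 kJ

Bonds broken (reactants):
  O=O: 3 × 504 = 1512
  S-H: 4 × 358 = 1432
  Σ(broken) = 2944 kJ
Bonds formed (products):
  O-H: 4 × 455 = 1820
  S=O: 4 × 543 = 2172
  Σ(formed) = 3992 kJ
ΔH = Σ(broken) − Σ(formed) = 2944 − 3992 = −1048 kJ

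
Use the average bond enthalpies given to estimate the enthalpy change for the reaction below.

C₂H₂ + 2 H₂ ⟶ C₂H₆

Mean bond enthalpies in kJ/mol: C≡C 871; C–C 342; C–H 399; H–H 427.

Bonds broken (reactants):
  C≡C: 1 × 871 = 871
  C–H: 2 × 399 = 798
  H–H: 2 × 427 = 854
  Σ(broken) = 2523 kJ
Bonds formed (products):
  C–C: 1 × 342 = 342
  C–H: 6 × 399 = 2394
  Σ(formed) = 2736 kJ
ΔH = Σ(broken) − Σ(formed) = 2523 − 2736 = −213 kJ

ΔH ≈ −213 kJ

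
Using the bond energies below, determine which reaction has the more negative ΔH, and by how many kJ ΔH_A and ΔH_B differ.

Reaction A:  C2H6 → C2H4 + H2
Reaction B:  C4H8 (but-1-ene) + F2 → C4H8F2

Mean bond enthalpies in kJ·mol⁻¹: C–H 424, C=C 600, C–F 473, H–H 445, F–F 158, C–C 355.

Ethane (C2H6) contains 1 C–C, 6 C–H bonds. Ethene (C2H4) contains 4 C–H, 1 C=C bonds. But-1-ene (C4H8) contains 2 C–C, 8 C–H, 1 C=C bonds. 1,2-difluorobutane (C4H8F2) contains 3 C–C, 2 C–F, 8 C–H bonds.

Reaction B, by 701 kJ

Reaction A:
  Bonds broken (reactants):
    C–C: 1 × 355 = 355
    C–H: 6 × 424 = 2544
    Σ(broken) = 2899 kJ
  Bonds formed (products):
    C–H: 4 × 424 = 1696
    C=C: 1 × 600 = 600
    H–H: 1 × 445 = 445
    Σ(formed) = 2741 kJ
  ΔH_A = 2899 − 2741 = +158 kJ
Reaction B:
  Bonds broken (reactants):
    C–C: 2 × 355 = 710
    C–H: 8 × 424 = 3392
    C=C: 1 × 600 = 600
    F–F: 1 × 158 = 158
    Σ(broken) = 4860 kJ
  Bonds formed (products):
    C–C: 3 × 355 = 1065
    C–F: 2 × 473 = 946
    C–H: 8 × 424 = 3392
    Σ(formed) = 5403 kJ
  ΔH_B = 4860 − 5403 = −543 kJ
ΔH_A − ΔH_B = +701 kJ, so reaction B has the more negative ΔH; |ΔH_A − ΔH_B| = 701 kJ.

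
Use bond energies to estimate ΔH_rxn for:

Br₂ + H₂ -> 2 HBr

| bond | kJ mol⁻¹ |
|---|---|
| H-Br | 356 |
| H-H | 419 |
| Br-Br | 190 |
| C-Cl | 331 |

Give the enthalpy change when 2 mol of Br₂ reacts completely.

ΔH = −206 kJ

Bonds broken (reactants):
  Br-Br: 1 × 190 = 190
  H-H: 1 × 419 = 419
  Σ(broken) = 609 kJ
Bonds formed (products):
  H-Br: 2 × 356 = 712
  Σ(formed) = 712 kJ
ΔH = Σ(broken) − Σ(formed) = 609 − 712 = −103 kJ
For 2× the reaction as written: 2 × (−103) = −206 kJ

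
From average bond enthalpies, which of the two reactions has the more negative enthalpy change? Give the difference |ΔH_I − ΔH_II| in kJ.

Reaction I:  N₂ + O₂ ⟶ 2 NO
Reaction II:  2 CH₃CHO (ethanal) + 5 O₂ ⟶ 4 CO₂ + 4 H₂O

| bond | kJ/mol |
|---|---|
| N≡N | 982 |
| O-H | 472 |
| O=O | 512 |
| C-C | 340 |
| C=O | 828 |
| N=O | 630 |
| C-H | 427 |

Reaction I:
  Bonds broken (reactants):
    N≡N: 1 × 982 = 982
    O=O: 1 × 512 = 512
    Σ(broken) = 1494 kJ
  Bonds formed (products):
    N=O: 2 × 630 = 1260
    Σ(formed) = 1260 kJ
  ΔH_I = 1494 − 1260 = +234 kJ
Reaction II:
  Bonds broken (reactants):
    C-C: 2 × 340 = 680
    C-H: 8 × 427 = 3416
    C=O: 2 × 828 = 1656
    O=O: 5 × 512 = 2560
    Σ(broken) = 8312 kJ
  Bonds formed (products):
    C=O: 8 × 828 = 6624
    O-H: 8 × 472 = 3776
    Σ(formed) = 10400 kJ
  ΔH_II = 8312 − 10400 = −2088 kJ
ΔH_I − ΔH_II = +2322 kJ, so reaction II has the more negative ΔH; |ΔH_I − ΔH_II| = 2322 kJ.

Reaction II, by 2322 kJ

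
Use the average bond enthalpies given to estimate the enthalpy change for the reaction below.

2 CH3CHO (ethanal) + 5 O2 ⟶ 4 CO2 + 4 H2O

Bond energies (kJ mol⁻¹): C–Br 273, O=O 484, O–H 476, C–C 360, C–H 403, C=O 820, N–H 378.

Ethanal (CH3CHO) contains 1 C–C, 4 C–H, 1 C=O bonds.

Bonds broken (reactants):
  C–C: 2 × 360 = 720
  C–H: 8 × 403 = 3224
  C=O: 2 × 820 = 1640
  O=O: 5 × 484 = 2420
  Σ(broken) = 8004 kJ
Bonds formed (products):
  C=O: 8 × 820 = 6560
  O–H: 8 × 476 = 3808
  Σ(formed) = 10368 kJ
ΔH = Σ(broken) − Σ(formed) = 8004 − 10368 = −2364 kJ

ΔH ≈ −2364 kJ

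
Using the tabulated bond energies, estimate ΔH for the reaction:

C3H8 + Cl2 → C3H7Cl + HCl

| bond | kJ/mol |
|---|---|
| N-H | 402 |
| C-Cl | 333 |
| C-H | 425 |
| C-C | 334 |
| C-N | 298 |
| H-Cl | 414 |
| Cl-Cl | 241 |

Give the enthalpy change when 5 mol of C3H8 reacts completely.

Bonds broken (reactants):
  C-C: 2 × 334 = 668
  C-H: 8 × 425 = 3400
  Cl-Cl: 1 × 241 = 241
  Σ(broken) = 4309 kJ
Bonds formed (products):
  C-C: 2 × 334 = 668
  C-Cl: 1 × 333 = 333
  C-H: 7 × 425 = 2975
  H-Cl: 1 × 414 = 414
  Σ(formed) = 4390 kJ
ΔH = Σ(broken) − Σ(formed) = 4309 − 4390 = −81 kJ
For 5× the reaction as written: 5 × (−81) = −405 kJ

ΔH = −405 kJ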